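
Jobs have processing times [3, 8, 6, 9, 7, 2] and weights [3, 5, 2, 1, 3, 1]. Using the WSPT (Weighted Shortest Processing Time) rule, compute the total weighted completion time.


Compute p/w ratios and sort ascending (WSPT): [(3, 3), (8, 5), (2, 1), (7, 3), (6, 2), (9, 1)]
Compute weighted completion times:
  Job (p=3,w=3): C=3, w*C=3*3=9
  Job (p=8,w=5): C=11, w*C=5*11=55
  Job (p=2,w=1): C=13, w*C=1*13=13
  Job (p=7,w=3): C=20, w*C=3*20=60
  Job (p=6,w=2): C=26, w*C=2*26=52
  Job (p=9,w=1): C=35, w*C=1*35=35
Total weighted completion time = 224

224


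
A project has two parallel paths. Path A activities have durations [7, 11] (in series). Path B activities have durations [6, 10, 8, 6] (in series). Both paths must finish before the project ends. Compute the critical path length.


Path A total = 7 + 11 = 18
Path B total = 6 + 10 + 8 + 6 = 30
Critical path = longest path = max(18, 30) = 30

30


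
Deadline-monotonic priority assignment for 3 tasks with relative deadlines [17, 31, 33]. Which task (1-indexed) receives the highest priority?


Sort tasks by relative deadline (ascending):
  Task 1: deadline = 17
  Task 2: deadline = 31
  Task 3: deadline = 33
Priority order (highest first): [1, 2, 3]
Highest priority task = 1

1


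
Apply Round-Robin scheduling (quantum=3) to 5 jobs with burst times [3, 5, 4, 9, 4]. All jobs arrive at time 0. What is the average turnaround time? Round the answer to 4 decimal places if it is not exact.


Time quantum = 3
Execution trace:
  J1 runs 3 units, time = 3
  J2 runs 3 units, time = 6
  J3 runs 3 units, time = 9
  J4 runs 3 units, time = 12
  J5 runs 3 units, time = 15
  J2 runs 2 units, time = 17
  J3 runs 1 units, time = 18
  J4 runs 3 units, time = 21
  J5 runs 1 units, time = 22
  J4 runs 3 units, time = 25
Finish times: [3, 17, 18, 25, 22]
Average turnaround = 85/5 = 17.0

17.0


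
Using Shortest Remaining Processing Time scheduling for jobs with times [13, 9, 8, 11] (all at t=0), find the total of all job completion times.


Since all jobs arrive at t=0, SRPT equals SPT ordering.
SPT order: [8, 9, 11, 13]
Completion times:
  Job 1: p=8, C=8
  Job 2: p=9, C=17
  Job 3: p=11, C=28
  Job 4: p=13, C=41
Total completion time = 8 + 17 + 28 + 41 = 94

94


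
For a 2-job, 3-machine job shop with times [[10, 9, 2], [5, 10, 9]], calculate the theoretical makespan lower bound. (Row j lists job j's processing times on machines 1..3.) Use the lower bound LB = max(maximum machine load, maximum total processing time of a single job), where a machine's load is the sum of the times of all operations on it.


Machine loads:
  Machine 1: 10 + 5 = 15
  Machine 2: 9 + 10 = 19
  Machine 3: 2 + 9 = 11
Max machine load = 19
Job totals:
  Job 1: 21
  Job 2: 24
Max job total = 24
Lower bound = max(19, 24) = 24

24


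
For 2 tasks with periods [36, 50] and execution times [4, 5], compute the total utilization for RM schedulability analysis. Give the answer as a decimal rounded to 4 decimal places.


Compute individual utilizations (exact fractions):
  Task 1: C/T = 4/36 = 1/9 (approx. 0.1111)
  Task 2: C/T = 5/50 = 1/10 (approx. 0.1)
Total utilization U = 1/9 + 1/10 = 19/90
Rounded to 4 decimal places: U = 0.2111
RM (Liu & Layland) bound for 2 tasks = 0.828427; compare with U = 19/90 (approx. 0.211111)
U <= bound, so schedulable by RM sufficient condition.

0.2111


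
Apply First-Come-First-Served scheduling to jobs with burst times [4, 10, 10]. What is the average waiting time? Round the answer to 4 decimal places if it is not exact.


FCFS order (as given): [4, 10, 10]
Waiting times:
  Job 1: wait = 0
  Job 2: wait = 4
  Job 3: wait = 14
Sum of waiting times = 18
Average waiting time = 18/3 = 6.0

6.0


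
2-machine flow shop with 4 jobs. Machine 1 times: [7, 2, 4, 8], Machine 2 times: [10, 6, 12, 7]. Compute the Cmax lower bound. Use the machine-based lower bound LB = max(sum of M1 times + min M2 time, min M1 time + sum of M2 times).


LB1 = sum(M1 times) + min(M2 times) = 21 + 6 = 27
LB2 = min(M1 times) + sum(M2 times) = 2 + 35 = 37
Lower bound = max(LB1, LB2) = max(27, 37) = 37

37


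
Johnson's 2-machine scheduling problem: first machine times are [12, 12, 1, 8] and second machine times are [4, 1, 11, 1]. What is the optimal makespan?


Apply Johnson's rule:
  Group 1 (a <= b): [(3, 1, 11)]
  Group 2 (a > b): [(1, 12, 4), (2, 12, 1), (4, 8, 1)]
Optimal job order: [3, 1, 2, 4]
Schedule:
  Job 3: M1 done at 1, M2 done at 12
  Job 1: M1 done at 13, M2 done at 17
  Job 2: M1 done at 25, M2 done at 26
  Job 4: M1 done at 33, M2 done at 34
Makespan = 34

34


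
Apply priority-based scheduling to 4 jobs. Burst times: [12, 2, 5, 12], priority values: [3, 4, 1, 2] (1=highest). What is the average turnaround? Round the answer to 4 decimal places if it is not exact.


Sort by priority (ascending = highest first):
Order: [(1, 5), (2, 12), (3, 12), (4, 2)]
Completion times:
  Priority 1, burst=5, C=5
  Priority 2, burst=12, C=17
  Priority 3, burst=12, C=29
  Priority 4, burst=2, C=31
Average turnaround = 82/4 = 20.5

20.5


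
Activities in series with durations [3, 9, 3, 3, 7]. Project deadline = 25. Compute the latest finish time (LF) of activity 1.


LF(activity 1) = deadline - sum of successor durations
Successors: activities 2 through 5 with durations [9, 3, 3, 7]
Sum of successor durations = 22
LF = 25 - 22 = 3

3


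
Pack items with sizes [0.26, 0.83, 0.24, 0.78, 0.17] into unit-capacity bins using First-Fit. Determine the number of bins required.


Place items sequentially using First-Fit:
  Item 0.26 -> new Bin 1
  Item 0.83 -> new Bin 2
  Item 0.24 -> Bin 1 (now 0.5)
  Item 0.78 -> new Bin 3
  Item 0.17 -> Bin 1 (now 0.67)
Total bins used = 3

3


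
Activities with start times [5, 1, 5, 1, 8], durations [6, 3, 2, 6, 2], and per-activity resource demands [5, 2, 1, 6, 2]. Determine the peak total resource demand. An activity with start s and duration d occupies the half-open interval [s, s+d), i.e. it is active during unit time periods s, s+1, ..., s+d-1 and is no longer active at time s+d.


Each activity i is active on [start_i, start_i + duration_i).
Compute total resource usage per time slot:
  t=0: active resources = [], total = 0
  t=1: active resources = [2, 6], total = 8
  t=2: active resources = [2, 6], total = 8
  t=3: active resources = [2, 6], total = 8
  t=4: active resources = [6], total = 6
  t=5: active resources = [5, 1, 6], total = 12
  t=6: active resources = [5, 1, 6], total = 12
  t=7: active resources = [5], total = 5
  t=8: active resources = [5, 2], total = 7
  t=9: active resources = [5, 2], total = 7
  t=10: active resources = [5], total = 5
Peak resource demand = 12

12


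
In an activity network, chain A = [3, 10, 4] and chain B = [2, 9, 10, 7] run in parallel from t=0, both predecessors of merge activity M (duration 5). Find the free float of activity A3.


ES(A3) = sum of predecessors on chain A = 13
EF(A3) = ES + duration = 13 + 4 = 17
Successor of A3 is M. ES(M) = max(sum(A), sum(B)) = max(17, 28) = 28
Free float = ES(successor) - EF(current) = 28 - 17 = 11

11


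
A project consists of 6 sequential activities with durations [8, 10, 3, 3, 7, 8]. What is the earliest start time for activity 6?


Activity 6 starts after activities 1 through 5 complete.
Predecessor durations: [8, 10, 3, 3, 7]
ES = 8 + 10 + 3 + 3 + 7 = 31

31


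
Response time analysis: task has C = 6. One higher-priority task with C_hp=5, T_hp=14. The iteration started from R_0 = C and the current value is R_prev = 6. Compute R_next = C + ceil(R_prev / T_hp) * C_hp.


R_next = C + ceil(R_prev / T_hp) * C_hp
ceil(6 / 14) = ceil(0.4286) = 1
Interference = 1 * 5 = 5
R_next = 6 + 5 = 11

11


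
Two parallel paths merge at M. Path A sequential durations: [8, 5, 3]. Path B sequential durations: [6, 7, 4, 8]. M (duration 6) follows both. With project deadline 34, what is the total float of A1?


Forward pass: ES(A1) = sum of predecessors on chain A = 0
EF = ES + duration = 0 + 8 = 8
Backward pass: LF(M) = deadline = 34; LS(M) = 34 - 6 = 28
LF(A1) = LS(M) - sum(successors on chain A) = 28 - 8 = 20
LS = LF - duration = 20 - 8 = 12
Total float = LS - ES = 12 - 0 = 12

12


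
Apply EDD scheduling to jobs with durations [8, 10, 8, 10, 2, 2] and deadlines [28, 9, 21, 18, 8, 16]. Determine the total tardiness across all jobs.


Sort by due date (EDD order): [(2, 8), (10, 9), (2, 16), (10, 18), (8, 21), (8, 28)]
Compute completion times and tardiness:
  Job 1: p=2, d=8, C=2, tardiness=max(0,2-8)=0
  Job 2: p=10, d=9, C=12, tardiness=max(0,12-9)=3
  Job 3: p=2, d=16, C=14, tardiness=max(0,14-16)=0
  Job 4: p=10, d=18, C=24, tardiness=max(0,24-18)=6
  Job 5: p=8, d=21, C=32, tardiness=max(0,32-21)=11
  Job 6: p=8, d=28, C=40, tardiness=max(0,40-28)=12
Total tardiness = 32

32


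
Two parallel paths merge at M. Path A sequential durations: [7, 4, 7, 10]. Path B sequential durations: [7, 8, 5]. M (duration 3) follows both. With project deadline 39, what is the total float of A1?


Forward pass: ES(A1) = sum of predecessors on chain A = 0
EF = ES + duration = 0 + 7 = 7
Backward pass: LF(M) = deadline = 39; LS(M) = 39 - 3 = 36
LF(A1) = LS(M) - sum(successors on chain A) = 36 - 21 = 15
LS = LF - duration = 15 - 7 = 8
Total float = LS - ES = 8 - 0 = 8

8


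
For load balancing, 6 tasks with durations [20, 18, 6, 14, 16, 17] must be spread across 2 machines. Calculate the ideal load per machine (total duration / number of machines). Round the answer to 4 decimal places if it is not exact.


Total processing time = 20 + 18 + 6 + 14 + 16 + 17 = 91
Number of machines = 2
Ideal balanced load = 91 / 2 = 45.5

45.5


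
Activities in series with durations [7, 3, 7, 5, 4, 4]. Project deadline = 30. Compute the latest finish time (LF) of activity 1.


LF(activity 1) = deadline - sum of successor durations
Successors: activities 2 through 6 with durations [3, 7, 5, 4, 4]
Sum of successor durations = 23
LF = 30 - 23 = 7

7


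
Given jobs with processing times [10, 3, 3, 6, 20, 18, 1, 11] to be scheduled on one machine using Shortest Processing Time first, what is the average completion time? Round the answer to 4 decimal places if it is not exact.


Sort jobs by processing time (SPT order): [1, 3, 3, 6, 10, 11, 18, 20]
Compute completion times sequentially:
  Job 1: processing = 1, completes at 1
  Job 2: processing = 3, completes at 4
  Job 3: processing = 3, completes at 7
  Job 4: processing = 6, completes at 13
  Job 5: processing = 10, completes at 23
  Job 6: processing = 11, completes at 34
  Job 7: processing = 18, completes at 52
  Job 8: processing = 20, completes at 72
Sum of completion times = 206
Average completion time = 206/8 = 25.75

25.75


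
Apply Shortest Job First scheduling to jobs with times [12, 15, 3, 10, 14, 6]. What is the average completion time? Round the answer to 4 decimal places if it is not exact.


SJF order (ascending): [3, 6, 10, 12, 14, 15]
Completion times:
  Job 1: burst=3, C=3
  Job 2: burst=6, C=9
  Job 3: burst=10, C=19
  Job 4: burst=12, C=31
  Job 5: burst=14, C=45
  Job 6: burst=15, C=60
Average completion = 167/6 = 27.8333

27.8333


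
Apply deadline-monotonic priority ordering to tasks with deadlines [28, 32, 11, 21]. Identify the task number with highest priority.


Sort tasks by relative deadline (ascending):
  Task 3: deadline = 11
  Task 4: deadline = 21
  Task 1: deadline = 28
  Task 2: deadline = 32
Priority order (highest first): [3, 4, 1, 2]
Highest priority task = 3

3


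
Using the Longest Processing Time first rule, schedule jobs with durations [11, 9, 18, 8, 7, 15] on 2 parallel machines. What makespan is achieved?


Sort jobs in decreasing order (LPT): [18, 15, 11, 9, 8, 7]
Assign each job to the least loaded machine:
  Machine 1: jobs [18, 9, 7], load = 34
  Machine 2: jobs [15, 11, 8], load = 34
Makespan = max load = 34

34


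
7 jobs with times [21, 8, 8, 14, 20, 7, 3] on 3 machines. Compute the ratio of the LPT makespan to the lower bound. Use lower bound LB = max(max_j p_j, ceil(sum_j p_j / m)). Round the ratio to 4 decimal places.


LPT order: [21, 20, 14, 8, 8, 7, 3]
Machine loads after assignment: [28, 28, 25]
LPT makespan = 28
Lower bound = max(max_job, ceil(total/3)) = max(21, 27) = 27
Ratio = 28 / 27 = 1.037

1.037


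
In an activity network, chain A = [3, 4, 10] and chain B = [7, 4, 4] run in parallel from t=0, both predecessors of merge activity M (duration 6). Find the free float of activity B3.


ES(B3) = sum of predecessors on chain B = 11
EF(B3) = ES + duration = 11 + 4 = 15
Successor of B3 is M. ES(M) = max(sum(A), sum(B)) = max(17, 15) = 17
Free float = ES(successor) - EF(current) = 17 - 15 = 2

2


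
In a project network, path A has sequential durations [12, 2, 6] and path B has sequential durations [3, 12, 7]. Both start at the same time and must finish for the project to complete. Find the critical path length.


Path A total = 12 + 2 + 6 = 20
Path B total = 3 + 12 + 7 = 22
Critical path = longest path = max(20, 22) = 22

22


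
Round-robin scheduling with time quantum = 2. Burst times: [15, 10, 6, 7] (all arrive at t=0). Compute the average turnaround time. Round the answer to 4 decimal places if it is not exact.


Time quantum = 2
Execution trace:
  J1 runs 2 units, time = 2
  J2 runs 2 units, time = 4
  J3 runs 2 units, time = 6
  J4 runs 2 units, time = 8
  J1 runs 2 units, time = 10
  J2 runs 2 units, time = 12
  J3 runs 2 units, time = 14
  J4 runs 2 units, time = 16
  J1 runs 2 units, time = 18
  J2 runs 2 units, time = 20
  J3 runs 2 units, time = 22
  J4 runs 2 units, time = 24
  J1 runs 2 units, time = 26
  J2 runs 2 units, time = 28
  J4 runs 1 units, time = 29
  J1 runs 2 units, time = 31
  J2 runs 2 units, time = 33
  J1 runs 2 units, time = 35
  J1 runs 2 units, time = 37
  J1 runs 1 units, time = 38
Finish times: [38, 33, 22, 29]
Average turnaround = 122/4 = 30.5

30.5


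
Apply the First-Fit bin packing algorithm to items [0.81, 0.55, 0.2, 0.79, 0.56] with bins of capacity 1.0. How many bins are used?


Place items sequentially using First-Fit:
  Item 0.81 -> new Bin 1
  Item 0.55 -> new Bin 2
  Item 0.2 -> Bin 2 (now 0.75)
  Item 0.79 -> new Bin 3
  Item 0.56 -> new Bin 4
Total bins used = 4

4


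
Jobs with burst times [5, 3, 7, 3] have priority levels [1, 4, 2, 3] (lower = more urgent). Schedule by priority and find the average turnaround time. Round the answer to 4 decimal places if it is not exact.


Sort by priority (ascending = highest first):
Order: [(1, 5), (2, 7), (3, 3), (4, 3)]
Completion times:
  Priority 1, burst=5, C=5
  Priority 2, burst=7, C=12
  Priority 3, burst=3, C=15
  Priority 4, burst=3, C=18
Average turnaround = 50/4 = 12.5

12.5


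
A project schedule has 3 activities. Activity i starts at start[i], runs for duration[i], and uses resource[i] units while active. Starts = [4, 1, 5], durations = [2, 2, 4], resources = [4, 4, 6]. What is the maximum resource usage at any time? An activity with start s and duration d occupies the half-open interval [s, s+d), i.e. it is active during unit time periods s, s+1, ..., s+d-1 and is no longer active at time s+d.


Each activity i is active on [start_i, start_i + duration_i).
Compute total resource usage per time slot:
  t=0: active resources = [], total = 0
  t=1: active resources = [4], total = 4
  t=2: active resources = [4], total = 4
  t=3: active resources = [], total = 0
  t=4: active resources = [4], total = 4
  t=5: active resources = [4, 6], total = 10
  t=6: active resources = [6], total = 6
  t=7: active resources = [6], total = 6
  t=8: active resources = [6], total = 6
Peak resource demand = 10

10


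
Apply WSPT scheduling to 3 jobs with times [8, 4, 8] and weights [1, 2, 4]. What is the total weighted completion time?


Compute p/w ratios and sort ascending (WSPT): [(4, 2), (8, 4), (8, 1)]
Compute weighted completion times:
  Job (p=4,w=2): C=4, w*C=2*4=8
  Job (p=8,w=4): C=12, w*C=4*12=48
  Job (p=8,w=1): C=20, w*C=1*20=20
Total weighted completion time = 76

76


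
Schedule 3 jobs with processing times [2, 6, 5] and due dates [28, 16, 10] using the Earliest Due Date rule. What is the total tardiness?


Sort by due date (EDD order): [(5, 10), (6, 16), (2, 28)]
Compute completion times and tardiness:
  Job 1: p=5, d=10, C=5, tardiness=max(0,5-10)=0
  Job 2: p=6, d=16, C=11, tardiness=max(0,11-16)=0
  Job 3: p=2, d=28, C=13, tardiness=max(0,13-28)=0
Total tardiness = 0

0


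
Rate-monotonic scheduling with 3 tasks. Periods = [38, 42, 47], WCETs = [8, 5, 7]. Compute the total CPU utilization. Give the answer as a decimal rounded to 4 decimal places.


Compute individual utilizations (exact fractions):
  Task 1: C/T = 8/38 = 4/19 (approx. 0.2105)
  Task 2: C/T = 5/42 (approx. 0.119)
  Task 3: C/T = 7/47 (approx. 0.1489)
Total utilization U = 4/19 + 5/42 + 7/47 = 17947/37506
Rounded to 4 decimal places: U = 0.4785
RM (Liu & Layland) bound for 3 tasks = 0.779763; compare with U = 17947/37506 (approx. 0.478510)
U <= bound, so schedulable by RM sufficient condition.

0.4785


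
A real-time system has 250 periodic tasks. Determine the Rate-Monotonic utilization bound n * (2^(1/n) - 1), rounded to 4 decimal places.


Compute 2^(1/250) = 1.0027764359
Subtract 1: 1.0027764359 - 1 = 0.0027764359
Multiply by n: 250 * 0.0027764359 = 0.6941089750
Round to 4 dp: 0.6941

0.6941


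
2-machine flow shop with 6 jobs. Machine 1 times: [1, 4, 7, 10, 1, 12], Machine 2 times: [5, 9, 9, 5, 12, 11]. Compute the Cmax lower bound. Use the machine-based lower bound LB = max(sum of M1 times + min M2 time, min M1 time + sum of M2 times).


LB1 = sum(M1 times) + min(M2 times) = 35 + 5 = 40
LB2 = min(M1 times) + sum(M2 times) = 1 + 51 = 52
Lower bound = max(LB1, LB2) = max(40, 52) = 52

52


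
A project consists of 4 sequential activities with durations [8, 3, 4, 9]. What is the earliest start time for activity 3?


Activity 3 starts after activities 1 through 2 complete.
Predecessor durations: [8, 3]
ES = 8 + 3 = 11

11


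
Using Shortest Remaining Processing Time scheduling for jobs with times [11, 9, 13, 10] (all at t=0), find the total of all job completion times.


Since all jobs arrive at t=0, SRPT equals SPT ordering.
SPT order: [9, 10, 11, 13]
Completion times:
  Job 1: p=9, C=9
  Job 2: p=10, C=19
  Job 3: p=11, C=30
  Job 4: p=13, C=43
Total completion time = 9 + 19 + 30 + 43 = 101

101


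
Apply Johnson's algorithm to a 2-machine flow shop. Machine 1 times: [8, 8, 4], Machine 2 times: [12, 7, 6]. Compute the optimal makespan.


Apply Johnson's rule:
  Group 1 (a <= b): [(3, 4, 6), (1, 8, 12)]
  Group 2 (a > b): [(2, 8, 7)]
Optimal job order: [3, 1, 2]
Schedule:
  Job 3: M1 done at 4, M2 done at 10
  Job 1: M1 done at 12, M2 done at 24
  Job 2: M1 done at 20, M2 done at 31
Makespan = 31

31


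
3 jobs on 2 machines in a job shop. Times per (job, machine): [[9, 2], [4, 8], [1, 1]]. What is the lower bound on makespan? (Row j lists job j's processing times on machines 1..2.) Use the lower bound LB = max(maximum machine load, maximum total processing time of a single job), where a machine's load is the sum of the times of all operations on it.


Machine loads:
  Machine 1: 9 + 4 + 1 = 14
  Machine 2: 2 + 8 + 1 = 11
Max machine load = 14
Job totals:
  Job 1: 11
  Job 2: 12
  Job 3: 2
Max job total = 12
Lower bound = max(14, 12) = 14

14


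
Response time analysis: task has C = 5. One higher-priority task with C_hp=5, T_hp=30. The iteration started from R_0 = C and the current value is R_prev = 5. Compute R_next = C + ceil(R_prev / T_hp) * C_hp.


R_next = C + ceil(R_prev / T_hp) * C_hp
ceil(5 / 30) = ceil(0.1667) = 1
Interference = 1 * 5 = 5
R_next = 5 + 5 = 10

10


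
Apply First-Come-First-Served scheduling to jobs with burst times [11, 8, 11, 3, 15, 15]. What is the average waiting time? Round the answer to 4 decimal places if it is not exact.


FCFS order (as given): [11, 8, 11, 3, 15, 15]
Waiting times:
  Job 1: wait = 0
  Job 2: wait = 11
  Job 3: wait = 19
  Job 4: wait = 30
  Job 5: wait = 33
  Job 6: wait = 48
Sum of waiting times = 141
Average waiting time = 141/6 = 23.5

23.5


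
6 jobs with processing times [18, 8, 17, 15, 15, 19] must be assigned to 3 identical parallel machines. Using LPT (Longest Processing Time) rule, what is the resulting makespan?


Sort jobs in decreasing order (LPT): [19, 18, 17, 15, 15, 8]
Assign each job to the least loaded machine:
  Machine 1: jobs [19, 8], load = 27
  Machine 2: jobs [18, 15], load = 33
  Machine 3: jobs [17, 15], load = 32
Makespan = max load = 33

33


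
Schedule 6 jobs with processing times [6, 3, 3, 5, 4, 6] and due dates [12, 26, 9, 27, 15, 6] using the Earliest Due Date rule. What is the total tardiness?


Sort by due date (EDD order): [(6, 6), (3, 9), (6, 12), (4, 15), (3, 26), (5, 27)]
Compute completion times and tardiness:
  Job 1: p=6, d=6, C=6, tardiness=max(0,6-6)=0
  Job 2: p=3, d=9, C=9, tardiness=max(0,9-9)=0
  Job 3: p=6, d=12, C=15, tardiness=max(0,15-12)=3
  Job 4: p=4, d=15, C=19, tardiness=max(0,19-15)=4
  Job 5: p=3, d=26, C=22, tardiness=max(0,22-26)=0
  Job 6: p=5, d=27, C=27, tardiness=max(0,27-27)=0
Total tardiness = 7

7


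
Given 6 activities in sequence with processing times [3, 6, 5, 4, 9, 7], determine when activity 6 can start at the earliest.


Activity 6 starts after activities 1 through 5 complete.
Predecessor durations: [3, 6, 5, 4, 9]
ES = 3 + 6 + 5 + 4 + 9 = 27

27


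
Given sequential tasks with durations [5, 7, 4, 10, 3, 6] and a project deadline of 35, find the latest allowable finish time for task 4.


LF(activity 4) = deadline - sum of successor durations
Successors: activities 5 through 6 with durations [3, 6]
Sum of successor durations = 9
LF = 35 - 9 = 26

26


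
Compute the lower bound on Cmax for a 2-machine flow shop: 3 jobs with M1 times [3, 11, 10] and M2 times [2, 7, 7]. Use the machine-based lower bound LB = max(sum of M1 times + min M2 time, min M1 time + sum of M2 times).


LB1 = sum(M1 times) + min(M2 times) = 24 + 2 = 26
LB2 = min(M1 times) + sum(M2 times) = 3 + 16 = 19
Lower bound = max(LB1, LB2) = max(26, 19) = 26

26


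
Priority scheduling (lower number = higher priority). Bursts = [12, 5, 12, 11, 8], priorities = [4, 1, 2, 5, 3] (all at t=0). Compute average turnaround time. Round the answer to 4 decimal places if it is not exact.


Sort by priority (ascending = highest first):
Order: [(1, 5), (2, 12), (3, 8), (4, 12), (5, 11)]
Completion times:
  Priority 1, burst=5, C=5
  Priority 2, burst=12, C=17
  Priority 3, burst=8, C=25
  Priority 4, burst=12, C=37
  Priority 5, burst=11, C=48
Average turnaround = 132/5 = 26.4

26.4


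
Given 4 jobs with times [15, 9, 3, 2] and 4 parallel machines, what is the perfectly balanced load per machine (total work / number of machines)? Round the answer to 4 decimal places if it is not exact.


Total processing time = 15 + 9 + 3 + 2 = 29
Number of machines = 4
Ideal balanced load = 29 / 4 = 7.25

7.25


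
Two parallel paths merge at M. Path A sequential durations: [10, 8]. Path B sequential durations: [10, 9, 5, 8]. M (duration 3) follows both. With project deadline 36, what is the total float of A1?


Forward pass: ES(A1) = sum of predecessors on chain A = 0
EF = ES + duration = 0 + 10 = 10
Backward pass: LF(M) = deadline = 36; LS(M) = 36 - 3 = 33
LF(A1) = LS(M) - sum(successors on chain A) = 33 - 8 = 25
LS = LF - duration = 25 - 10 = 15
Total float = LS - ES = 15 - 0 = 15

15


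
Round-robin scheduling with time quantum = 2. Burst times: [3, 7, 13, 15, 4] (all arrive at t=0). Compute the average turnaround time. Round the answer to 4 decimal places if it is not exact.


Time quantum = 2
Execution trace:
  J1 runs 2 units, time = 2
  J2 runs 2 units, time = 4
  J3 runs 2 units, time = 6
  J4 runs 2 units, time = 8
  J5 runs 2 units, time = 10
  J1 runs 1 units, time = 11
  J2 runs 2 units, time = 13
  J3 runs 2 units, time = 15
  J4 runs 2 units, time = 17
  J5 runs 2 units, time = 19
  J2 runs 2 units, time = 21
  J3 runs 2 units, time = 23
  J4 runs 2 units, time = 25
  J2 runs 1 units, time = 26
  J3 runs 2 units, time = 28
  J4 runs 2 units, time = 30
  J3 runs 2 units, time = 32
  J4 runs 2 units, time = 34
  J3 runs 2 units, time = 36
  J4 runs 2 units, time = 38
  J3 runs 1 units, time = 39
  J4 runs 2 units, time = 41
  J4 runs 1 units, time = 42
Finish times: [11, 26, 39, 42, 19]
Average turnaround = 137/5 = 27.4

27.4


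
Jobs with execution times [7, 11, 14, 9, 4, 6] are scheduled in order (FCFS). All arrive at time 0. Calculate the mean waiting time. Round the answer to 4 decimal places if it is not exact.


FCFS order (as given): [7, 11, 14, 9, 4, 6]
Waiting times:
  Job 1: wait = 0
  Job 2: wait = 7
  Job 3: wait = 18
  Job 4: wait = 32
  Job 5: wait = 41
  Job 6: wait = 45
Sum of waiting times = 143
Average waiting time = 143/6 = 23.8333

23.8333


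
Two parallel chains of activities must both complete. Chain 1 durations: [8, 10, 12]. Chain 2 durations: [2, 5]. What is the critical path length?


Path A total = 8 + 10 + 12 = 30
Path B total = 2 + 5 = 7
Critical path = longest path = max(30, 7) = 30

30


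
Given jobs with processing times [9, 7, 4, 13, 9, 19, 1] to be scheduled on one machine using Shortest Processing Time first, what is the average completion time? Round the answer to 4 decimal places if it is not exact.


Sort jobs by processing time (SPT order): [1, 4, 7, 9, 9, 13, 19]
Compute completion times sequentially:
  Job 1: processing = 1, completes at 1
  Job 2: processing = 4, completes at 5
  Job 3: processing = 7, completes at 12
  Job 4: processing = 9, completes at 21
  Job 5: processing = 9, completes at 30
  Job 6: processing = 13, completes at 43
  Job 7: processing = 19, completes at 62
Sum of completion times = 174
Average completion time = 174/7 = 24.8571

24.8571


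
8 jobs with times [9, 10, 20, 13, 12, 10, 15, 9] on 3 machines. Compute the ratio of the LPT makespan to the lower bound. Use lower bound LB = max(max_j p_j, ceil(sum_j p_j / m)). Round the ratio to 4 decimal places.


LPT order: [20, 15, 13, 12, 10, 10, 9, 9]
Machine loads after assignment: [30, 34, 34]
LPT makespan = 34
Lower bound = max(max_job, ceil(total/3)) = max(20, 33) = 33
Ratio = 34 / 33 = 1.0303

1.0303


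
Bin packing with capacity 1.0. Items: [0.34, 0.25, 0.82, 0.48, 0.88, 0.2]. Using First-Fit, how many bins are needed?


Place items sequentially using First-Fit:
  Item 0.34 -> new Bin 1
  Item 0.25 -> Bin 1 (now 0.59)
  Item 0.82 -> new Bin 2
  Item 0.48 -> new Bin 3
  Item 0.88 -> new Bin 4
  Item 0.2 -> Bin 1 (now 0.79)
Total bins used = 4

4


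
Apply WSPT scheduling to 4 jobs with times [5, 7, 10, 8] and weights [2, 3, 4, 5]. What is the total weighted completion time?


Compute p/w ratios and sort ascending (WSPT): [(8, 5), (7, 3), (5, 2), (10, 4)]
Compute weighted completion times:
  Job (p=8,w=5): C=8, w*C=5*8=40
  Job (p=7,w=3): C=15, w*C=3*15=45
  Job (p=5,w=2): C=20, w*C=2*20=40
  Job (p=10,w=4): C=30, w*C=4*30=120
Total weighted completion time = 245

245


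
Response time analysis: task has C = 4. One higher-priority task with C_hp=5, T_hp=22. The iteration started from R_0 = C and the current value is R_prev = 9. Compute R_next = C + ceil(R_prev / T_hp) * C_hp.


R_next = C + ceil(R_prev / T_hp) * C_hp
ceil(9 / 22) = ceil(0.4091) = 1
Interference = 1 * 5 = 5
R_next = 4 + 5 = 9
R_next = R_prev, so the iteration has converged (response time = 9).

9


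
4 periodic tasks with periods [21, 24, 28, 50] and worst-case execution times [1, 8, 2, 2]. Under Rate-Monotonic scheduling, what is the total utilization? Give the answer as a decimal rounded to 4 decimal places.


Compute individual utilizations (exact fractions):
  Task 1: C/T = 1/21 (approx. 0.0476)
  Task 2: C/T = 8/24 = 1/3 (approx. 0.3333)
  Task 3: C/T = 2/28 = 1/14 (approx. 0.0714)
  Task 4: C/T = 2/50 = 1/25 (approx. 0.04)
Total utilization U = 1/21 + 1/3 + 1/14 + 1/25 = 517/1050
Rounded to 4 decimal places: U = 0.4924
RM (Liu & Layland) bound for 4 tasks = 0.756828; compare with U = 517/1050 (approx. 0.492381)
U <= bound, so schedulable by RM sufficient condition.

0.4924


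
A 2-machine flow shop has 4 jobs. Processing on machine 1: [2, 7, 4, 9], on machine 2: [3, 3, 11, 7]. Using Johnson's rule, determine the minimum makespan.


Apply Johnson's rule:
  Group 1 (a <= b): [(1, 2, 3), (3, 4, 11)]
  Group 2 (a > b): [(4, 9, 7), (2, 7, 3)]
Optimal job order: [1, 3, 4, 2]
Schedule:
  Job 1: M1 done at 2, M2 done at 5
  Job 3: M1 done at 6, M2 done at 17
  Job 4: M1 done at 15, M2 done at 24
  Job 2: M1 done at 22, M2 done at 27
Makespan = 27

27


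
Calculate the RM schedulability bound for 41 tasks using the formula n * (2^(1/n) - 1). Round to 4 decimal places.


Compute 2^(1/41) = 1.0170497444
Subtract 1: 1.0170497444 - 1 = 0.0170497444
Multiply by n: 41 * 0.0170497444 = 0.6990395204
Round to 4 dp: 0.6990

0.6990


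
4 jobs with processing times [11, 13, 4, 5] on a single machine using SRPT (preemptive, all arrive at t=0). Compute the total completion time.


Since all jobs arrive at t=0, SRPT equals SPT ordering.
SPT order: [4, 5, 11, 13]
Completion times:
  Job 1: p=4, C=4
  Job 2: p=5, C=9
  Job 3: p=11, C=20
  Job 4: p=13, C=33
Total completion time = 4 + 9 + 20 + 33 = 66

66


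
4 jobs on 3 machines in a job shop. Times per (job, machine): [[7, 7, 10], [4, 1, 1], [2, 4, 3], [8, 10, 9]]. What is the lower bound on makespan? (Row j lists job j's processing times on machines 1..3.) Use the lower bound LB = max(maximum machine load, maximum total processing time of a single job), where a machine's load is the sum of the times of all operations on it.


Machine loads:
  Machine 1: 7 + 4 + 2 + 8 = 21
  Machine 2: 7 + 1 + 4 + 10 = 22
  Machine 3: 10 + 1 + 3 + 9 = 23
Max machine load = 23
Job totals:
  Job 1: 24
  Job 2: 6
  Job 3: 9
  Job 4: 27
Max job total = 27
Lower bound = max(23, 27) = 27

27


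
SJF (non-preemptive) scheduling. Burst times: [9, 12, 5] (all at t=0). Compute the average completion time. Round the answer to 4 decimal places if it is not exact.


SJF order (ascending): [5, 9, 12]
Completion times:
  Job 1: burst=5, C=5
  Job 2: burst=9, C=14
  Job 3: burst=12, C=26
Average completion = 45/3 = 15.0

15.0


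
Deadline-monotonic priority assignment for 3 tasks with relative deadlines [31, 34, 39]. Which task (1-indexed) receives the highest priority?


Sort tasks by relative deadline (ascending):
  Task 1: deadline = 31
  Task 2: deadline = 34
  Task 3: deadline = 39
Priority order (highest first): [1, 2, 3]
Highest priority task = 1

1


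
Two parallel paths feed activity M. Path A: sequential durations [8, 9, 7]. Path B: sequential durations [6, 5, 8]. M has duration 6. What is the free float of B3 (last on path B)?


ES(B3) = sum of predecessors on chain B = 11
EF(B3) = ES + duration = 11 + 8 = 19
Successor of B3 is M. ES(M) = max(sum(A), sum(B)) = max(24, 19) = 24
Free float = ES(successor) - EF(current) = 24 - 19 = 5

5


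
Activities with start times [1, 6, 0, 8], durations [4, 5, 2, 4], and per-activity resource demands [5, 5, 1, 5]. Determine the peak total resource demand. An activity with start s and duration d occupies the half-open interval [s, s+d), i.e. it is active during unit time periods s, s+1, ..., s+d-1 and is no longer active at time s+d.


Each activity i is active on [start_i, start_i + duration_i).
Compute total resource usage per time slot:
  t=0: active resources = [1], total = 1
  t=1: active resources = [5, 1], total = 6
  t=2: active resources = [5], total = 5
  t=3: active resources = [5], total = 5
  t=4: active resources = [5], total = 5
  t=5: active resources = [], total = 0
  t=6: active resources = [5], total = 5
  t=7: active resources = [5], total = 5
  t=8: active resources = [5, 5], total = 10
  t=9: active resources = [5, 5], total = 10
  t=10: active resources = [5, 5], total = 10
  t=11: active resources = [5], total = 5
Peak resource demand = 10

10


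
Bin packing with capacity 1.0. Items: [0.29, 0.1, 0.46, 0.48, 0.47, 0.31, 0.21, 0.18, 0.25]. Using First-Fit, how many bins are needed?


Place items sequentially using First-Fit:
  Item 0.29 -> new Bin 1
  Item 0.1 -> Bin 1 (now 0.39)
  Item 0.46 -> Bin 1 (now 0.85)
  Item 0.48 -> new Bin 2
  Item 0.47 -> Bin 2 (now 0.95)
  Item 0.31 -> new Bin 3
  Item 0.21 -> Bin 3 (now 0.52)
  Item 0.18 -> Bin 3 (now 0.7)
  Item 0.25 -> Bin 3 (now 0.95)
Total bins used = 3

3


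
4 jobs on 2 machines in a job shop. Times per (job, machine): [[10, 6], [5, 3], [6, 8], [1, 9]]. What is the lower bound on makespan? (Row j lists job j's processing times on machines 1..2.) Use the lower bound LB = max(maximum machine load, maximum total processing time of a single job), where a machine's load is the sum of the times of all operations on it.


Machine loads:
  Machine 1: 10 + 5 + 6 + 1 = 22
  Machine 2: 6 + 3 + 8 + 9 = 26
Max machine load = 26
Job totals:
  Job 1: 16
  Job 2: 8
  Job 3: 14
  Job 4: 10
Max job total = 16
Lower bound = max(26, 16) = 26

26


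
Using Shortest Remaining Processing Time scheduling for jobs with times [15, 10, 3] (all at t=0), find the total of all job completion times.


Since all jobs arrive at t=0, SRPT equals SPT ordering.
SPT order: [3, 10, 15]
Completion times:
  Job 1: p=3, C=3
  Job 2: p=10, C=13
  Job 3: p=15, C=28
Total completion time = 3 + 13 + 28 = 44

44


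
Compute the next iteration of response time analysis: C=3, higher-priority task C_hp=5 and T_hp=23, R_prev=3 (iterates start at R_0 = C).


R_next = C + ceil(R_prev / T_hp) * C_hp
ceil(3 / 23) = ceil(0.1304) = 1
Interference = 1 * 5 = 5
R_next = 3 + 5 = 8

8


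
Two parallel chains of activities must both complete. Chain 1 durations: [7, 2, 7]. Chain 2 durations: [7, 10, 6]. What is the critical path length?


Path A total = 7 + 2 + 7 = 16
Path B total = 7 + 10 + 6 = 23
Critical path = longest path = max(16, 23) = 23

23


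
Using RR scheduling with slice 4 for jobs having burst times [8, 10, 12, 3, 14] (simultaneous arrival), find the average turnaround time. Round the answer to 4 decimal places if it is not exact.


Time quantum = 4
Execution trace:
  J1 runs 4 units, time = 4
  J2 runs 4 units, time = 8
  J3 runs 4 units, time = 12
  J4 runs 3 units, time = 15
  J5 runs 4 units, time = 19
  J1 runs 4 units, time = 23
  J2 runs 4 units, time = 27
  J3 runs 4 units, time = 31
  J5 runs 4 units, time = 35
  J2 runs 2 units, time = 37
  J3 runs 4 units, time = 41
  J5 runs 4 units, time = 45
  J5 runs 2 units, time = 47
Finish times: [23, 37, 41, 15, 47]
Average turnaround = 163/5 = 32.6

32.6


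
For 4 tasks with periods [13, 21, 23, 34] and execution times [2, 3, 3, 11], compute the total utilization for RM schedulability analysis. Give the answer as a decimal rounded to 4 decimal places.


Compute individual utilizations (exact fractions):
  Task 1: C/T = 2/13 (approx. 0.1538)
  Task 2: C/T = 3/21 = 1/7 (approx. 0.1429)
  Task 3: C/T = 3/23 (approx. 0.1304)
  Task 4: C/T = 11/34 (approx. 0.3235)
Total utilization U = 2/13 + 1/7 + 3/23 + 11/34 = 53419/71162
Rounded to 4 decimal places: U = 0.7507
RM (Liu & Layland) bound for 4 tasks = 0.756828; compare with U = 53419/71162 (approx. 0.750667)
U <= bound, so schedulable by RM sufficient condition.

0.7507


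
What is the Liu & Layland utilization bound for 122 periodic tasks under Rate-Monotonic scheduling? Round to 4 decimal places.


Compute 2^(1/122) = 1.0056977048
Subtract 1: 1.0056977048 - 1 = 0.0056977048
Multiply by n: 122 * 0.0056977048 = 0.6951199856
Round to 4 dp: 0.6951

0.6951


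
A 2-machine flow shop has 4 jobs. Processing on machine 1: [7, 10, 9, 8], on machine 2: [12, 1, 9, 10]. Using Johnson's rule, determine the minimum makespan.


Apply Johnson's rule:
  Group 1 (a <= b): [(1, 7, 12), (4, 8, 10), (3, 9, 9)]
  Group 2 (a > b): [(2, 10, 1)]
Optimal job order: [1, 4, 3, 2]
Schedule:
  Job 1: M1 done at 7, M2 done at 19
  Job 4: M1 done at 15, M2 done at 29
  Job 3: M1 done at 24, M2 done at 38
  Job 2: M1 done at 34, M2 done at 39
Makespan = 39

39


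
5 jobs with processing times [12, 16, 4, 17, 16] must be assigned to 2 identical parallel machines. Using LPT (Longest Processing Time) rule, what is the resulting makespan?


Sort jobs in decreasing order (LPT): [17, 16, 16, 12, 4]
Assign each job to the least loaded machine:
  Machine 1: jobs [17, 12, 4], load = 33
  Machine 2: jobs [16, 16], load = 32
Makespan = max load = 33

33


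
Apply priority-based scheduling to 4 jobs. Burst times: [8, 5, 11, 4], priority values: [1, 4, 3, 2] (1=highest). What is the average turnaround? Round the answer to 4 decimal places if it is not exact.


Sort by priority (ascending = highest first):
Order: [(1, 8), (2, 4), (3, 11), (4, 5)]
Completion times:
  Priority 1, burst=8, C=8
  Priority 2, burst=4, C=12
  Priority 3, burst=11, C=23
  Priority 4, burst=5, C=28
Average turnaround = 71/4 = 17.75

17.75


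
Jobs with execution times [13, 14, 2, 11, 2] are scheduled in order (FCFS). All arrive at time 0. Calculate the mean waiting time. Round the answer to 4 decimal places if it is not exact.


FCFS order (as given): [13, 14, 2, 11, 2]
Waiting times:
  Job 1: wait = 0
  Job 2: wait = 13
  Job 3: wait = 27
  Job 4: wait = 29
  Job 5: wait = 40
Sum of waiting times = 109
Average waiting time = 109/5 = 21.8

21.8


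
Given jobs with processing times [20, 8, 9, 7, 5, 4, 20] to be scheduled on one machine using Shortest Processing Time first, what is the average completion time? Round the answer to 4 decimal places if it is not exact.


Sort jobs by processing time (SPT order): [4, 5, 7, 8, 9, 20, 20]
Compute completion times sequentially:
  Job 1: processing = 4, completes at 4
  Job 2: processing = 5, completes at 9
  Job 3: processing = 7, completes at 16
  Job 4: processing = 8, completes at 24
  Job 5: processing = 9, completes at 33
  Job 6: processing = 20, completes at 53
  Job 7: processing = 20, completes at 73
Sum of completion times = 212
Average completion time = 212/7 = 30.2857

30.2857


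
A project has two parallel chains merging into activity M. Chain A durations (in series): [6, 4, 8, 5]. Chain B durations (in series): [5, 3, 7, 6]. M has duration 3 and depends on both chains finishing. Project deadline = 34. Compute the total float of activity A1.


Forward pass: ES(A1) = sum of predecessors on chain A = 0
EF = ES + duration = 0 + 6 = 6
Backward pass: LF(M) = deadline = 34; LS(M) = 34 - 3 = 31
LF(A1) = LS(M) - sum(successors on chain A) = 31 - 17 = 14
LS = LF - duration = 14 - 6 = 8
Total float = LS - ES = 8 - 0 = 8

8


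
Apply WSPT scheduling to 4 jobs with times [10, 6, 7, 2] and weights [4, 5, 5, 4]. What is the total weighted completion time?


Compute p/w ratios and sort ascending (WSPT): [(2, 4), (6, 5), (7, 5), (10, 4)]
Compute weighted completion times:
  Job (p=2,w=4): C=2, w*C=4*2=8
  Job (p=6,w=5): C=8, w*C=5*8=40
  Job (p=7,w=5): C=15, w*C=5*15=75
  Job (p=10,w=4): C=25, w*C=4*25=100
Total weighted completion time = 223

223


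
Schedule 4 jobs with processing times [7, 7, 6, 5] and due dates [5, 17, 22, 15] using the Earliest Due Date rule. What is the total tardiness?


Sort by due date (EDD order): [(7, 5), (5, 15), (7, 17), (6, 22)]
Compute completion times and tardiness:
  Job 1: p=7, d=5, C=7, tardiness=max(0,7-5)=2
  Job 2: p=5, d=15, C=12, tardiness=max(0,12-15)=0
  Job 3: p=7, d=17, C=19, tardiness=max(0,19-17)=2
  Job 4: p=6, d=22, C=25, tardiness=max(0,25-22)=3
Total tardiness = 7

7


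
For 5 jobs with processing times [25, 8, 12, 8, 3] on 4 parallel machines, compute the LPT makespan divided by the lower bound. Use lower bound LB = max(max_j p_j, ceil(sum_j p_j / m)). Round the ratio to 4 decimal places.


LPT order: [25, 12, 8, 8, 3]
Machine loads after assignment: [25, 12, 11, 8]
LPT makespan = 25
Lower bound = max(max_job, ceil(total/4)) = max(25, 14) = 25
Ratio = 25 / 25 = 1.0

1.0


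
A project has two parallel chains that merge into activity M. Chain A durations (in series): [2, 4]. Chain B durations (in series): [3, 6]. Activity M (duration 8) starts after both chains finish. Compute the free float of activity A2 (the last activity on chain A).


ES(A2) = sum of predecessors on chain A = 2
EF(A2) = ES + duration = 2 + 4 = 6
Successor of A2 is M. ES(M) = max(sum(A), sum(B)) = max(6, 9) = 9
Free float = ES(successor) - EF(current) = 9 - 6 = 3

3
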